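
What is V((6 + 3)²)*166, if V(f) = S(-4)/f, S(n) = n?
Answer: -664/81 ≈ -8.1975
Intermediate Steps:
V(f) = -4/f
V((6 + 3)²)*166 = -4/(6 + 3)²*166 = -4/(9²)*166 = -4/81*166 = -664/81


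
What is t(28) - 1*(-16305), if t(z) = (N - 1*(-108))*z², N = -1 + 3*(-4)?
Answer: 90785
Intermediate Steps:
N = -13 (N = -1 - 12 = -13)
t(z) = 95*z² (t(z) = (-13 - 1*(-108))*z² = (-13 + 108)*z² = 95*z²)
t(28) - 1*(-16305) = 95*28² - 1*(-16305) = 95*784 + 16305 = 74480 + 16305 = 90785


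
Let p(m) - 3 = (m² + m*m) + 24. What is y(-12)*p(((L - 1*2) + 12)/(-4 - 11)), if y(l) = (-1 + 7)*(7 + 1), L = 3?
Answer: 102608/75 ≈ 1368.1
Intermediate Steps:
y(l) = 48 (y(l) = 6*8 = 48)
p(m) = 27 + 2*m² (p(m) = 3 + ((m² + m*m) + 24) = 3 + ((m² + m²) + 24) = 3 + (2*m² + 24) = 3 + (24 + 2*m²) = 27 + 2*m²)
y(-12)*p(((L - 1*2) + 12)/(-4 - 11)) = 48*(27 + 2*(((3 - 1*2) + 12)/(-4 - 11))²) = 48*(27 + 2*(((3 - 2) + 12)/(-15))²) = 48*(27 + 2*((1 + 12)*(-1/15))²) = 48*(27 + 2*(13*(-1/15))²) = 48*(27 + 2*(-13/15)²) = 48*(27 + 2*(169/225)) = 48*(27 + 338/225) = 48*(6413/225) = 102608/75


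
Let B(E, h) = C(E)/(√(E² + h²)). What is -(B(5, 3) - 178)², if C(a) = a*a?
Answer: -1077881/34 + 4450*√34/17 ≈ -30176.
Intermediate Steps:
C(a) = a²
B(E, h) = E²/√(E² + h²) (B(E, h) = E²/(√(E² + h²)) = E²/√(E² + h²))
-(B(5, 3) - 178)² = -(5²/√(5² + 3²) - 178)² = -(25/√(25 + 9) - 178)² = -(25/√34 - 178)² = -(25*(√34/34) - 178)² = -(25*√34/34 - 178)² = -(-178 + 25*√34/34)²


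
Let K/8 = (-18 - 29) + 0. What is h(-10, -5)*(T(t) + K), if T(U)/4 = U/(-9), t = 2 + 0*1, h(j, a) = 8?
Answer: -27136/9 ≈ -3015.1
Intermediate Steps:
t = 2 (t = 2 + 0 = 2)
T(U) = -4*U/9 (T(U) = 4*(U/(-9)) = 4*(U*(-⅑)) = 4*(-U/9) = -4*U/9)
K = -376 (K = 8*((-18 - 29) + 0) = 8*(-47 + 0) = 8*(-47) = -376)
h(-10, -5)*(T(t) + K) = 8*(-4/9*2 - 376) = 8*(-8/9 - 376) = 8*(-3392/9) = -27136/9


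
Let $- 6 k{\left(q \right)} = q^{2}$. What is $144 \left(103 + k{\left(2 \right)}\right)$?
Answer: $14736$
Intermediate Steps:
$k{\left(q \right)} = - \frac{q^{2}}{6}$
$144 \left(103 + k{\left(2 \right)}\right) = 144 \left(103 - \frac{2^{2}}{6}\right) = 144 \left(103 - \frac{2}{3}\right) = 144 \cdot \frac{307}{3} = 14736$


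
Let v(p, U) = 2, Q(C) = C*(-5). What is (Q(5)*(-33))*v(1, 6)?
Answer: 1650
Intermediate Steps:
Q(C) = -5*C
(Q(5)*(-33))*v(1, 6) = (-5*5*(-33))*2 = -25*(-33)*2 = 825*2 = 1650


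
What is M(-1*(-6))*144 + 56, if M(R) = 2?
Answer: 344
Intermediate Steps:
M(-1*(-6))*144 + 56 = 2*144 + 56 = 288 + 56 = 344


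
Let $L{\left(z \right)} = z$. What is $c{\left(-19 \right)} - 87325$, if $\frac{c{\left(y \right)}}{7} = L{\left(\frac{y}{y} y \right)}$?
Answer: $-87458$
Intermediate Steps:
$c{\left(y \right)} = 7 y$ ($c{\left(y \right)} = 7 \frac{y}{y} y = 7 \cdot 1 y = 7 y$)
$c{\left(-19 \right)} - 87325 = 7 \left(-19\right) - 87325 = -133 - 87325 = -87458$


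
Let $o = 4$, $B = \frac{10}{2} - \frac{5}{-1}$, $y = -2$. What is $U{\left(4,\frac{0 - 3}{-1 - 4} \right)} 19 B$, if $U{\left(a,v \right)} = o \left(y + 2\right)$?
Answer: $0$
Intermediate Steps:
$B = 10$ ($B = 10 \cdot \frac{1}{2} - -5 = 5 + 5 = 10$)
$U{\left(a,v \right)} = 0$ ($U{\left(a,v \right)} = 4 \left(-2 + 2\right) = 4 \cdot 0 = 0$)
$U{\left(4,\frac{0 - 3}{-1 - 4} \right)} 19 B = 0 \cdot 19 \cdot 10 = 0 \cdot 10 = 0$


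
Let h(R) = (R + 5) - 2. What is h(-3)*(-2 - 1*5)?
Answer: 0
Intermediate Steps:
h(R) = 3 + R (h(R) = (5 + R) - 2 = 3 + R)
h(-3)*(-2 - 1*5) = (3 - 3)*(-2 - 1*5) = 0*(-2 - 5) = 0*(-7) = 0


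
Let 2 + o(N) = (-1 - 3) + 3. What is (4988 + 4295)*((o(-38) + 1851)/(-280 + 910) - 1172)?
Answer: -162786688/15 ≈ -1.0852e+7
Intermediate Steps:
o(N) = -3 (o(N) = -2 + ((-1 - 3) + 3) = -2 + (-4 + 3) = -2 - 1 = -3)
(4988 + 4295)*((o(-38) + 1851)/(-280 + 910) - 1172) = (4988 + 4295)*((-3 + 1851)/(-280 + 910) - 1172) = 9283*(1848/630 - 1172) = 9283*(1848*(1/630) - 1172) = 9283*(44/15 - 1172) = 9283*(-17536/15) = -162786688/15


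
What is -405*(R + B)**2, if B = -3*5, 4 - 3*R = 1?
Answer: -79380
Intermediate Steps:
R = 1 (R = 4/3 - 1/3*1 = 4/3 - 1/3 = 1)
B = -15
-405*(R + B)**2 = -405*(1 - 15)**2 = -405*(-14)**2 = -405*196 = -79380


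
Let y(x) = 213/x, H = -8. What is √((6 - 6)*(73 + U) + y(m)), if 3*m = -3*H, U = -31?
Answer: √426/4 ≈ 5.1599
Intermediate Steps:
m = 8 (m = (-3*(-8))/3 = (⅓)*24 = 8)
√((6 - 6)*(73 + U) + y(m)) = √((6 - 6)*(73 - 31) + 213/8) = √(0*42 + 213*(⅛)) = √(0 + 213/8) = √(213/8) = √426/4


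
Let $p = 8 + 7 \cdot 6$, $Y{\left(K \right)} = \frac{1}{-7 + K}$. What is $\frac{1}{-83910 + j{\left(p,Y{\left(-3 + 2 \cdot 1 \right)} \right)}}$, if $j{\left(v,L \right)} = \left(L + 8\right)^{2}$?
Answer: $- \frac{64}{5366271} \approx -1.1926 \cdot 10^{-5}$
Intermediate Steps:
$p = 50$ ($p = 8 + 42 = 50$)
$j{\left(v,L \right)} = \left(8 + L\right)^{2}$
$\frac{1}{-83910 + j{\left(p,Y{\left(-3 + 2 \cdot 1 \right)} \right)}} = \frac{1}{-83910 + \left(8 + \frac{1}{-7 + \left(-3 + 2 \cdot 1\right)}\right)^{2}} = \frac{1}{-83910 + \left(8 + \frac{1}{-7 + \left(-3 + 2\right)}\right)^{2}} = \frac{1}{-83910 + \left(8 + \frac{1}{-7 - 1}\right)^{2}} = \frac{1}{-83910 + \left(8 + \frac{1}{-8}\right)^{2}} = \frac{1}{-83910 + \left(8 - \frac{1}{8}\right)^{2}} = \frac{1}{-83910 + \left(\frac{63}{8}\right)^{2}} = \frac{1}{-83910 + \frac{3969}{64}} = \frac{1}{- \frac{5366271}{64}} = - \frac{64}{5366271}$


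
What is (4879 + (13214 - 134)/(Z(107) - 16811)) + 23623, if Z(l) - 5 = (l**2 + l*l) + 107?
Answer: 176696978/6199 ≈ 28504.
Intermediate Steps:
Z(l) = 112 + 2*l**2 (Z(l) = 5 + ((l**2 + l*l) + 107) = 5 + ((l**2 + l**2) + 107) = 5 + (2*l**2 + 107) = 5 + (107 + 2*l**2) = 112 + 2*l**2)
(4879 + (13214 - 134)/(Z(107) - 16811)) + 23623 = (4879 + (13214 - 134)/((112 + 2*107**2) - 16811)) + 23623 = (4879 + 13080/((112 + 2*11449) - 16811)) + 23623 = (4879 + 13080/((112 + 22898) - 16811)) + 23623 = (4879 + 13080/(23010 - 16811)) + 23623 = (4879 + 13080/6199) + 23623 = 30258001/6199 + 23623 = 176696978/6199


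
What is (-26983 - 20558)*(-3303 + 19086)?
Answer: -750339603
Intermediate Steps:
(-26983 - 20558)*(-3303 + 19086) = -47541*15783 = -750339603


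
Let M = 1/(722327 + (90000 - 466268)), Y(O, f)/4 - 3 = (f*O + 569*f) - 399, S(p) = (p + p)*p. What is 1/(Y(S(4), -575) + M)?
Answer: -346059/478905513155 ≈ -7.2260e-7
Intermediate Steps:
S(p) = 2*p² (S(p) = (2*p)*p = 2*p²)
Y(O, f) = -1584 + 2276*f + 4*O*f (Y(O, f) = 12 + 4*((f*O + 569*f) - 399) = 12 + 4*((O*f + 569*f) - 399) = 12 + 4*((569*f + O*f) - 399) = 12 + 4*(-399 + 569*f + O*f) = 12 + (-1596 + 2276*f + 4*O*f) = -1584 + 2276*f + 4*O*f)
M = 1/346059 (M = 1/(722327 - 376268) = 1/346059 ≈ 2.8897e-6)
1/(Y(S(4), -575) + M) = 1/((-1584 + 2276*(-575) + 4*(2*4²)*(-575)) + 1/346059) = 1/((-1584 - 1308700 + 4*(2*16)*(-575)) + 1/346059) = 1/((-1584 - 1308700 + 4*32*(-575)) + 1/346059) = 1/((-1584 - 1308700 - 73600) + 1/346059) = 1/(-1383884 + 1/346059) = 1/(-478905513155/346059) = -346059/478905513155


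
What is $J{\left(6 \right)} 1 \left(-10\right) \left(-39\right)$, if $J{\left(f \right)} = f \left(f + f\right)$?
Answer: $28080$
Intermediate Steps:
$J{\left(f \right)} = 2 f^{2}$ ($J{\left(f \right)} = f 2 f = 2 f^{2}$)
$J{\left(6 \right)} 1 \left(-10\right) \left(-39\right) = 2 \cdot 6^{2} \cdot 1 \left(-10\right) \left(-39\right) = 2 \cdot 36 \left(-10\right) \left(-39\right) = 72 \left(-10\right) \left(-39\right) = \left(-720\right) \left(-39\right) = 28080$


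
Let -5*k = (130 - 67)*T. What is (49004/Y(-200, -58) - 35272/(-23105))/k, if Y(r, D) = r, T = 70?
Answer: 56259151/203786100 ≈ 0.27607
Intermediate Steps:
k = -882 (k = -(130 - 67)*70/5 = -63*70/5 = -⅕*4410 = -882)
(49004/Y(-200, -58) - 35272/(-23105))/k = (49004/(-200) - 35272/(-23105))/(-882) = (49004*(-1/200) - 35272*(-1/23105))*(-1/882) = (-12251/50 + 35272/23105)*(-1/882) = -56259151/231050*(-1/882) = 56259151/203786100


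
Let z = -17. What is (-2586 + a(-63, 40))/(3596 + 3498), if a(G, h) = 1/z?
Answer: -43963/120598 ≈ -0.36454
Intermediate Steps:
a(G, h) = -1/17 (a(G, h) = 1/(-17) = -1/17)
(-2586 + a(-63, 40))/(3596 + 3498) = (-2586 - 1/17)/(3596 + 3498) = -43963/17/7094 = -43963/17*1/7094 = -43963/120598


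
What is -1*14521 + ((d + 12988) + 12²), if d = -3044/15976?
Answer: -5548427/3994 ≈ -1389.2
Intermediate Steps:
d = -761/3994 (d = -3044*1/15976 = -761/3994 ≈ -0.19054)
-1*14521 + ((d + 12988) + 12²) = -1*14521 + ((-761/3994 + 12988) + 12²) = -14521 + (51873311/3994 + 144) = -14521 + 52448447/3994 = -5548427/3994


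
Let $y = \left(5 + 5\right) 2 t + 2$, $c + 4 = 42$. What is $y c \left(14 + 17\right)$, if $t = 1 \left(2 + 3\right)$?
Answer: $120156$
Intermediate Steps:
$c = 38$ ($c = -4 + 42 = 38$)
$t = 5$ ($t = 1 \cdot 5 = 5$)
$y = 102$ ($y = \left(5 + 5\right) 2 \cdot 5 + 2 = 10 \cdot 2 \cdot 5 + 2 = 20 \cdot 5 + 2 = 100 + 2 = 102$)
$y c \left(14 + 17\right) = 102 \cdot 38 \left(14 + 17\right) = 3876 \cdot 31 = 120156$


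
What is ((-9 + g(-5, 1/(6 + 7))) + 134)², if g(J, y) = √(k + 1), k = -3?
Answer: (125 + I*√2)² ≈ 15623.0 + 353.55*I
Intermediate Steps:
g(J, y) = I*√2 (g(J, y) = √(-3 + 1) = √(-2) = I*√2)
((-9 + g(-5, 1/(6 + 7))) + 134)² = ((-9 + I*√2) + 134)² = (125 + I*√2)²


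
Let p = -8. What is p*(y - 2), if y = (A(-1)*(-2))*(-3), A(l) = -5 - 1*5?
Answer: 496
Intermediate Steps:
A(l) = -10 (A(l) = -5 - 5 = -10)
y = -60 (y = -10*(-2)*(-3) = 20*(-3) = -60)
p*(y - 2) = -8*(-60 - 2) = -8*(-62) = 496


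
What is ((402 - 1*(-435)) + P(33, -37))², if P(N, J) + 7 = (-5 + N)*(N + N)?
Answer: 7171684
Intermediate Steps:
P(N, J) = -7 + 2*N*(-5 + N) (P(N, J) = -7 + (-5 + N)*(N + N) = -7 + (-5 + N)*(2*N) = -7 + 2*N*(-5 + N))
((402 - 1*(-435)) + P(33, -37))² = ((402 - 1*(-435)) + (-7 - 10*33 + 2*33²))² = ((402 + 435) + (-7 - 330 + 2*1089))² = (837 + (-7 - 330 + 2178))² = (837 + 1841)² = 2678² = 7171684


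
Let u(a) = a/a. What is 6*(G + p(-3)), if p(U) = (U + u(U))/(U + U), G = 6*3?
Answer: 110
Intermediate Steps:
G = 18
u(a) = 1
p(U) = (1 + U)/(2*U) (p(U) = (U + 1)/(U + U) = (1 + U)/((2*U)) = (1 + U)*(1/(2*U)) = (1 + U)/(2*U))
6*(G + p(-3)) = 6*(18 + (½)*(1 - 3)/(-3)) = 6*(18 + (½)*(-⅓)*(-2)) = 6*(18 + ⅓) = 6*(55/3) = 110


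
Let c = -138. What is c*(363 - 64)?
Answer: -41262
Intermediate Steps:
c*(363 - 64) = -138*(363 - 64) = -138*299 = -41262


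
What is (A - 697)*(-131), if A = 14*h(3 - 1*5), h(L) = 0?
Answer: 91307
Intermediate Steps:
A = 0 (A = 14*0 = 0)
(A - 697)*(-131) = (0 - 697)*(-131) = -697*(-131) = 91307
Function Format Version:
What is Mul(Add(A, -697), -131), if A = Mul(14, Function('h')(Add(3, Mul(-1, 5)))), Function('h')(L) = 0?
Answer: 91307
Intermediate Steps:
A = 0 (A = Mul(14, 0) = 0)
Mul(Add(A, -697), -131) = Mul(Add(0, -697), -131) = Mul(-697, -131) = 91307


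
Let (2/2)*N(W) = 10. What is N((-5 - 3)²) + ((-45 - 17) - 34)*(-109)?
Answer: 10474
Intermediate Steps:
N(W) = 10
N((-5 - 3)²) + ((-45 - 17) - 34)*(-109) = 10 + ((-45 - 17) - 34)*(-109) = 10 + (-62 - 34)*(-109) = 10 - 96*(-109) = 10 + 10464 = 10474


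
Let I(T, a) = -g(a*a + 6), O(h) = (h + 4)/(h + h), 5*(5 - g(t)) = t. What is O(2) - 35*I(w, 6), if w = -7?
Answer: -235/2 ≈ -117.50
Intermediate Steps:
g(t) = 5 - t/5
O(h) = (4 + h)/(2*h) (O(h) = (4 + h)/((2*h)) = (4 + h)*(1/(2*h)) = (4 + h)/(2*h))
I(T, a) = -19/5 + a²/5 (I(T, a) = -(5 - (a*a + 6)/5) = -(5 - (a² + 6)/5) = -(5 - (6 + a²)/5) = -(5 + (-6/5 - a²/5)) = -(19/5 - a²/5) = -19/5 + a²/5)
O(2) - 35*I(w, 6) = (½)*(4 + 2)/2 - 35*(-19/5 + (⅕)*6²) = (½)*(½)*6 - 35*(-19/5 + (⅕)*36) = 3/2 - 35*(-19/5 + 36/5) = 3/2 - 35*17/5 = 3/2 - 119 = -235/2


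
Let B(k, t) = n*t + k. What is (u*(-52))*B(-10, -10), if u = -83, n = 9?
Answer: -431600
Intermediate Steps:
B(k, t) = k + 9*t (B(k, t) = 9*t + k = k + 9*t)
(u*(-52))*B(-10, -10) = (-83*(-52))*(-10 + 9*(-10)) = 4316*(-10 - 90) = 4316*(-100) = -431600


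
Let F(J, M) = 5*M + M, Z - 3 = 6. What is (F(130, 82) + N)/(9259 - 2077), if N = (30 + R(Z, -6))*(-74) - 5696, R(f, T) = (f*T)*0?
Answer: -3712/3591 ≈ -1.0337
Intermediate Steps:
Z = 9 (Z = 3 + 6 = 9)
R(f, T) = 0 (R(f, T) = (T*f)*0 = 0)
F(J, M) = 6*M
N = -7916 (N = (30 + 0)*(-74) - 5696 = 30*(-74) - 5696 = -2220 - 5696 = -7916)
(F(130, 82) + N)/(9259 - 2077) = (6*82 - 7916)/(9259 - 2077) = (492 - 7916)/7182 = -7424*1/7182 = -3712/3591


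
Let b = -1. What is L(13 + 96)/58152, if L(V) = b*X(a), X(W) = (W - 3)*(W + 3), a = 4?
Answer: -7/58152 ≈ -0.00012037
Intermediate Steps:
X(W) = (-3 + W)*(3 + W)
L(V) = -7 (L(V) = -(-9 + 4²) = -(-9 + 16) = -1*7 = -7)
L(13 + 96)/58152 = -7/58152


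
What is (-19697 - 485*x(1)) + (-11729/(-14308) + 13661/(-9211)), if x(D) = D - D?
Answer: -2595974516405/131790988 ≈ -19698.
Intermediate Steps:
x(D) = 0
(-19697 - 485*x(1)) + (-11729/(-14308) + 13661/(-9211)) = (-19697 - 485*0) + (-11729/(-14308) + 13661/(-9211)) = (-19697 + 0) + (-11729*(-1/14308) + 13661*(-1/9211)) = -19697 + (11729/14308 - 13661/9211) = -19697 - 87425769/131790988 = -2595974516405/131790988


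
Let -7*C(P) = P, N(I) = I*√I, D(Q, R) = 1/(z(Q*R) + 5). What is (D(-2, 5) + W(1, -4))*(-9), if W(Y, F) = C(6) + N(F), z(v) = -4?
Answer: -9/7 + 72*I ≈ -1.2857 + 72.0*I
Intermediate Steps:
D(Q, R) = 1 (D(Q, R) = 1/(-4 + 5) = 1/1 = 1)
N(I) = I^(3/2)
C(P) = -P/7
W(Y, F) = -6/7 + F^(3/2) (W(Y, F) = -⅐*6 + F^(3/2) = -6/7 + F^(3/2))
(D(-2, 5) + W(1, -4))*(-9) = (1 + (-6/7 + (-4)^(3/2)))*(-9) = (1 + (-6/7 - 8*I))*(-9) = (⅐ - 8*I)*(-9) = -9/7 + 72*I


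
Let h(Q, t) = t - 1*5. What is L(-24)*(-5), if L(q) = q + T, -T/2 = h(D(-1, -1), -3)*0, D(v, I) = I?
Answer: 120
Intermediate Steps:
h(Q, t) = -5 + t (h(Q, t) = t - 5 = -5 + t)
T = 0 (T = -2*(-5 - 3)*0 = -(-16)*0 = -2*0 = 0)
L(q) = q (L(q) = q + 0 = q)
L(-24)*(-5) = -24*(-5) = 120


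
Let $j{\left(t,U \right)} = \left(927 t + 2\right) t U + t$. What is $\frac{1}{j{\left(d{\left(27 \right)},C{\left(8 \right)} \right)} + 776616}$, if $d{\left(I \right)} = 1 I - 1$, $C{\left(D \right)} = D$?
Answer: $\frac{1}{5790274} \approx 1.727 \cdot 10^{-7}$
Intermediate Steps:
$d{\left(I \right)} = -1 + I$ ($d{\left(I \right)} = I - 1 = -1 + I$)
$j{\left(t,U \right)} = t + U t \left(2 + 927 t\right)$ ($j{\left(t,U \right)} = \left(2 + 927 t\right) t U + t = t \left(2 + 927 t\right) U + t = U t \left(2 + 927 t\right) + t = t + U t \left(2 + 927 t\right)$)
$\frac{1}{j{\left(d{\left(27 \right)},C{\left(8 \right)} \right)} + 776616} = \frac{1}{\left(-1 + 27\right) \left(1 + 2 \cdot 8 + 927 \cdot 8 \left(-1 + 27\right)\right) + 776616} = \frac{1}{26 \left(1 + 16 + 927 \cdot 8 \cdot 26\right) + 776616} = \frac{1}{26 \left(1 + 16 + 192816\right) + 776616} = \frac{1}{26 \cdot 192833 + 776616} = \frac{1}{5013658 + 776616} = \frac{1}{5790274}$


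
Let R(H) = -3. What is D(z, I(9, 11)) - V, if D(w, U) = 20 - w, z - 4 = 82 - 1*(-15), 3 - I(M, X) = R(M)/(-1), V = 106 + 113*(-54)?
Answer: 5915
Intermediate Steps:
V = -5996 (V = 106 - 6102 = -5996)
I(M, X) = 0 (I(M, X) = 3 - (-3)/(-1) = 3 - (-3)*(-1) = 3 - 1*3 = 3 - 3 = 0)
z = 101 (z = 4 + (82 - 1*(-15)) = 4 + (82 + 15) = 4 + 97 = 101)
D(z, I(9, 11)) - V = (20 - 1*101) - 1*(-5996) = (20 - 101) + 5996 = -81 + 5996 = 5915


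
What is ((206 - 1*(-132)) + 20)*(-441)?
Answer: -157878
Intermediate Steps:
((206 - 1*(-132)) + 20)*(-441) = ((206 + 132) + 20)*(-441) = (338 + 20)*(-441) = 358*(-441) = -157878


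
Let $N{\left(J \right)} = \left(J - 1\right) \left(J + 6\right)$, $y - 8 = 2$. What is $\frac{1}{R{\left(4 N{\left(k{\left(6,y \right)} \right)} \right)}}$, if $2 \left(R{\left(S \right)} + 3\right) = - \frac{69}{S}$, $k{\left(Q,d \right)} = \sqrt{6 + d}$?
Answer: $- \frac{80}{263} \approx -0.30418$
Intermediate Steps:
$y = 10$ ($y = 8 + 2 = 10$)
$N{\left(J \right)} = \left(-1 + J\right) \left(6 + J\right)$
$R{\left(S \right)} = -3 - \frac{69}{2 S}$ ($R{\left(S \right)} = -3 + \frac{\left(-69\right) \frac{1}{S}}{2} = -3 - \frac{69}{2 S}$)
$\frac{1}{R{\left(4 N{\left(k{\left(6,y \right)} \right)} \right)}} = \frac{1}{-3 - \frac{69}{2 \cdot 4 \left(-6 + \left(\sqrt{6 + 10}\right)^{2} + 5 \sqrt{6 + 10}\right)}} = \frac{1}{-3 - \frac{69}{2 \cdot 4 \left(-6 + \left(\sqrt{16}\right)^{2} + 5 \sqrt{16}\right)}} = \frac{1}{-3 - \frac{69}{2 \cdot 4 \left(-6 + 4^{2} + 5 \cdot 4\right)}} = \frac{1}{-3 - \frac{69}{2 \cdot 4 \left(-6 + 16 + 20\right)}} = \frac{1}{-3 - \frac{69}{2 \cdot 4 \cdot 30}} = \frac{1}{-3 - \frac{69}{2 \cdot 120}} = \frac{1}{-3 - \frac{23}{80}} = \frac{1}{- \frac{263}{80}} = - \frac{80}{263}$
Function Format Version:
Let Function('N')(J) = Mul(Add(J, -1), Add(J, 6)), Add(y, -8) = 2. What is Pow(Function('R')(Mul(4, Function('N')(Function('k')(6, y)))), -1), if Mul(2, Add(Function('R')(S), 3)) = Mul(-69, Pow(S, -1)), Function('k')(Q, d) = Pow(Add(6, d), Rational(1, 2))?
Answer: Rational(-80, 263) ≈ -0.30418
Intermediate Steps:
y = 10 (y = Add(8, 2) = 10)
Function('N')(J) = Mul(Add(-1, J), Add(6, J))
Function('R')(S) = Add(-3, Mul(Rational(-69, 2), Pow(S, -1))) (Function('R')(S) = Add(-3, Mul(Rational(1, 2), Mul(-69, Pow(S, -1)))) = Add(-3, Mul(Rational(-69, 2), Pow(S, -1))))
Pow(Function('R')(Mul(4, Function('N')(Function('k')(6, y)))), -1) = Pow(Add(-3, Mul(Rational(-69, 2), Pow(Mul(4, Add(-6, Pow(Pow(Add(6, 10), Rational(1, 2)), 2), Mul(5, Pow(Add(6, 10), Rational(1, 2))))), -1))), -1) = Pow(Add(-3, Mul(Rational(-69, 2), Pow(Mul(4, Add(-6, Pow(Pow(16, Rational(1, 2)), 2), Mul(5, Pow(16, Rational(1, 2))))), -1))), -1) = Pow(Add(-3, Mul(Rational(-69, 2), Pow(Mul(4, Add(-6, Pow(4, 2), Mul(5, 4))), -1))), -1) = Pow(Add(-3, Mul(Rational(-69, 2), Pow(Mul(4, Add(-6, 16, 20)), -1))), -1) = Pow(Add(-3, Mul(Rational(-69, 2), Pow(Mul(4, 30), -1))), -1) = Pow(Add(-3, Mul(Rational(-69, 2), Pow(120, -1))), -1) = Pow(Add(-3, Mul(Rational(-69, 2), Rational(1, 120))), -1) = Pow(Add(-3, Rational(-23, 80)), -1) = Pow(Rational(-263, 80), -1) = Rational(-80, 263)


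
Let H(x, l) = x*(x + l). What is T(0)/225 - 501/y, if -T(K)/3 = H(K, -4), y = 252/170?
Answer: -14195/42 ≈ -337.98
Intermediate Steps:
H(x, l) = x*(l + x)
y = 126/85 (y = 252*(1/170) = 126/85 ≈ 1.4824)
T(K) = -3*K*(-4 + K)
T(0)/225 - 501/y = (3*0*(4 - 1*0))/225 - 501/126/85 = (3*0*(4 + 0))*(1/225) - 501*85/126 = (3*0*4)*(1/225) - 14195/42 = 0*(1/225) - 14195/42 = 0 - 14195/42 = -14195/42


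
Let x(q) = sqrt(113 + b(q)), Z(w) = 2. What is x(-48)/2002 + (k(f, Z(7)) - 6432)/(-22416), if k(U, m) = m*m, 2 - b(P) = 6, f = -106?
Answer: 1607/5604 + sqrt(109)/2002 ≈ 0.29197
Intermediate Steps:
b(P) = -4 (b(P) = 2 - 1*6 = 2 - 6 = -4)
k(U, m) = m**2
x(q) = sqrt(109) (x(q) = sqrt(113 - 4) = sqrt(109))
x(-48)/2002 + (k(f, Z(7)) - 6432)/(-22416) = sqrt(109)/2002 + (2**2 - 6432)/(-22416) = sqrt(109)*(1/2002) + (4 - 6432)*(-1/22416) = sqrt(109)/2002 - 6428*(-1/22416) = sqrt(109)/2002 + 1607/5604 = 1607/5604 + sqrt(109)/2002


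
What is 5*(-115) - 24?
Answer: -599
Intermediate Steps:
5*(-115) - 24 = -575 - 24 = -599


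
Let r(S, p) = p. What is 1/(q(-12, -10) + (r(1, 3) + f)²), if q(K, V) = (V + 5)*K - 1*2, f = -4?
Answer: 1/59 ≈ 0.016949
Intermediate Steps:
q(K, V) = -2 + K*(5 + V) (q(K, V) = (5 + V)*K - 2 = K*(5 + V) - 2 = -2 + K*(5 + V))
1/(q(-12, -10) + (r(1, 3) + f)²) = 1/((-2 + 5*(-12) - 12*(-10)) + (3 - 4)²) = 1/((-2 - 60 + 120) + (-1)²) = 1/(58 + 1) = 1/59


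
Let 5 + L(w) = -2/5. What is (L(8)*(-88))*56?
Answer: 133056/5 ≈ 26611.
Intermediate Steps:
L(w) = -27/5 (L(w) = -5 - 2/5 = -5 - 2*⅕ = -5 - ⅖ = -27/5)
(L(8)*(-88))*56 = -27/5*(-88)*56 = (2376/5)*56 = 133056/5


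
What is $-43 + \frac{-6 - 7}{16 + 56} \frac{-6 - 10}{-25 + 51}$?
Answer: $- \frac{386}{9} \approx -42.889$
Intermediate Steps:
$-43 + \frac{-6 - 7}{16 + 56} \frac{-6 - 10}{-25 + 51} = -43 + \frac{-6 - 7}{72} \left(- \frac{16}{26}\right) = -43 + \left(-13\right) \frac{1}{72} \left(\left(-16\right) \frac{1}{26}\right) = -43 - - \frac{1}{9} = -43 + \frac{1}{9} = - \frac{386}{9}$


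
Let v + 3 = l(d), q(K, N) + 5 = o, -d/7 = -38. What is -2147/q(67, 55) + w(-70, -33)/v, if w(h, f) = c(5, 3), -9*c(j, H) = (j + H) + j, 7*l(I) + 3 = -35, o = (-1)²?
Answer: 1140421/2124 ≈ 536.92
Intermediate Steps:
d = 266 (d = -7*(-38) = 266)
o = 1
l(I) = -38/7 (l(I) = -3/7 + (⅐)*(-35) = -3/7 - 5 = -38/7)
c(j, H) = -2*j/9 - H/9 (c(j, H) = -((j + H) + j)/9 = -((H + j) + j)/9 = -(H + 2*j)/9 = -2*j/9 - H/9)
w(h, f) = -13/9 (w(h, f) = -2/9*5 - ⅑*3 = -10/9 - ⅓ = -13/9)
q(K, N) = -4 (q(K, N) = -5 + 1 = -4)
v = -59/7 (v = -3 - 38/7 = -59/7 ≈ -8.4286)
-2147/q(67, 55) + w(-70, -33)/v = -2147/(-4) - 13/(9*(-59/7)) = -2147*(-¼) - 13/9*(-7/59) = 2147/4 + 91/531 = 1140421/2124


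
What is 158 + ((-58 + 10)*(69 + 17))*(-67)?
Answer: 276734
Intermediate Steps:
158 + ((-58 + 10)*(69 + 17))*(-67) = 158 - 48*86*(-67) = 158 - 4128*(-67) = 158 + 276576 = 276734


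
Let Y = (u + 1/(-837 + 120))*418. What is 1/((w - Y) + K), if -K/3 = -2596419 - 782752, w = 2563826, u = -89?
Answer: 717/9133534315 ≈ 7.8502e-8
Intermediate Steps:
Y = -26674252/717 (Y = (-89 + 1/(-837 + 120))*418 = (-89 + 1/(-717))*418 = (-89 - 1/717)*418 = -63814/717*418 = -26674252/717 ≈ -37203.)
K = 10137513 (K = -3*(-2596419 - 782752) = -3*(-3379171) = 10137513)
1/((w - Y) + K) = 1/((2563826 - 1*(-26674252/717)) + 10137513) = 1/((2563826 + 26674252/717) + 10137513) = 1/(1864937494/717 + 10137513) = 1/(9133534315/717) = 717/9133534315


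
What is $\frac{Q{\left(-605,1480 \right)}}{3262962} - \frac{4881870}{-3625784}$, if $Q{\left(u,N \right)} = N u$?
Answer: $\frac{3170707326335}{2957698853052} \approx 1.072$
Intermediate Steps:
$\frac{Q{\left(-605,1480 \right)}}{3262962} - \frac{4881870}{-3625784} = \frac{1480 \left(-605\right)}{3262962} - \frac{4881870}{-3625784} = \left(-895400\right) \frac{1}{3262962} - - \frac{2440935}{1812892} = - \frac{447700}{1631481} + \frac{2440935}{1812892} = \frac{3170707326335}{2957698853052}$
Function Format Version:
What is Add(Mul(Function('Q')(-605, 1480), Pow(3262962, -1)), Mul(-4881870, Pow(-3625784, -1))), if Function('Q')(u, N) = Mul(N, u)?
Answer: Rational(3170707326335, 2957698853052) ≈ 1.0720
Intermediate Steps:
Add(Mul(Function('Q')(-605, 1480), Pow(3262962, -1)), Mul(-4881870, Pow(-3625784, -1))) = Add(Mul(Mul(1480, -605), Pow(3262962, -1)), Mul(-4881870, Pow(-3625784, -1))) = Add(Mul(-895400, Rational(1, 3262962)), Mul(-4881870, Rational(-1, 3625784))) = Add(Rational(-447700, 1631481), Rational(2440935, 1812892)) = Rational(3170707326335, 2957698853052)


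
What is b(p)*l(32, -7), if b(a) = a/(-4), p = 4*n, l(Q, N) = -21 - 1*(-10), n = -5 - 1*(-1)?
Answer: -44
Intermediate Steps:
n = -4 (n = -5 + 1 = -4)
l(Q, N) = -11 (l(Q, N) = -21 + 10 = -11)
p = -16 (p = 4*(-4) = -16)
b(a) = -a/4 (b(a) = a*(-1/4) = -a/4)
b(p)*l(32, -7) = -1/4*(-16)*(-11) = 4*(-11) = -44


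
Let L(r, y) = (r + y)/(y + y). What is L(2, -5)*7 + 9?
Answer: 111/10 ≈ 11.100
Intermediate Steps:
L(r, y) = (r + y)/(2*y) (L(r, y) = (r + y)/((2*y)) = (r + y)*(1/(2*y)) = (r + y)/(2*y))
L(2, -5)*7 + 9 = ((1/2)*(2 - 5)/(-5))*7 + 9 = ((1/2)*(-1/5)*(-3))*7 + 9 = (3/10)*7 + 9 = 21/10 + 9 = 111/10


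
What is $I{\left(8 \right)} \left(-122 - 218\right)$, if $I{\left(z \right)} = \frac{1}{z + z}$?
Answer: $- \frac{85}{4} \approx -21.25$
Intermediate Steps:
$I{\left(z \right)} = \frac{1}{2 z}$
$I{\left(8 \right)} \left(-122 - 218\right) = \frac{1}{2 \cdot 8} \left(-122 - 218\right) = \frac{1}{2} \cdot \frac{1}{8} \left(-122 - 218\right) = \frac{1}{16} \left(-340\right) = - \frac{85}{4}$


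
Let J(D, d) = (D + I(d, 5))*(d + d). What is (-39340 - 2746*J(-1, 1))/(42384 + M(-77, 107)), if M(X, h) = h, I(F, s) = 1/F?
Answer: -39340/42491 ≈ -0.92584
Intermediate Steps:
J(D, d) = 2*d*(D + 1/d) (J(D, d) = (D + 1/d)*(d + d) = (D + 1/d)*(2*d) = 2*d*(D + 1/d))
(-39340 - 2746*J(-1, 1))/(42384 + M(-77, 107)) = (-39340 - 2746*(2 + 2*(-1)*1))/(42384 + 107) = (-39340 - 2746*(2 - 2))/42491 = (-39340 - 2746*0)*(1/42491) = (-39340 + 0)*(1/42491) = -39340*1/42491 = -39340/42491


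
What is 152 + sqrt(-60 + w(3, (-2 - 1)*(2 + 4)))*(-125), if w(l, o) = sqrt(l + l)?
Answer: 152 - 125*sqrt(-60 + sqrt(6)) ≈ 152.0 - 948.28*I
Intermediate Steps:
w(l, o) = sqrt(2)*sqrt(l) (w(l, o) = sqrt(2*l) = sqrt(2)*sqrt(l))
152 + sqrt(-60 + w(3, (-2 - 1)*(2 + 4)))*(-125) = 152 + sqrt(-60 + sqrt(2)*sqrt(3))*(-125) = 152 + sqrt(-60 + sqrt(6))*(-125) = 152 - 125*sqrt(-60 + sqrt(6))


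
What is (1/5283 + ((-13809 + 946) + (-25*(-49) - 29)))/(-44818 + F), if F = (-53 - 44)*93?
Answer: 61636760/284431437 ≈ 0.21670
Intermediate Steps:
F = -9021 (F = -97*93 = -9021)
(1/5283 + ((-13809 + 946) + (-25*(-49) - 29)))/(-44818 + F) = (1/5283 + ((-13809 + 946) + (-25*(-49) - 29)))/(-44818 - 9021) = (1/5283 + (-12863 + (1225 - 29)))/(-53839) = (1/5283 + (-12863 + 1196))*(-1/53839) = (1/5283 - 11667)*(-1/53839) = -61636760/5283*(-1/53839) = 61636760/284431437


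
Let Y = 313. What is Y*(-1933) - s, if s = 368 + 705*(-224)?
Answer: -447477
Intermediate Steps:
s = -157552 (s = 368 - 157920 = -157552)
Y*(-1933) - s = 313*(-1933) - 1*(-157552) = -605029 + 157552 = -447477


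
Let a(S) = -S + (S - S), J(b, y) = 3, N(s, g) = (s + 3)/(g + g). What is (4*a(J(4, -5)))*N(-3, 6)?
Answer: 0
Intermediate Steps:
N(s, g) = (3 + s)/(2*g) (N(s, g) = (3 + s)/((2*g)) = (3 + s)*(1/(2*g)) = (3 + s)/(2*g))
a(S) = -S (a(S) = -S + 0 = -S)
(4*a(J(4, -5)))*N(-3, 6) = (4*(-1*3))*((½)*(3 - 3)/6) = (4*(-3))*((½)*(⅙)*0) = -12*0 = 0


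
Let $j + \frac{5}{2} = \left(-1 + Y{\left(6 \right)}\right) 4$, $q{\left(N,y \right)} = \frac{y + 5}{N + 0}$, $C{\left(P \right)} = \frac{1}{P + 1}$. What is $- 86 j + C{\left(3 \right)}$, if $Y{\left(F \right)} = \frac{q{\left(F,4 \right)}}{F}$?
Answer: $\frac{1893}{4} \approx 473.25$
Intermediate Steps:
$C{\left(P \right)} = \frac{1}{1 + P}$
$q{\left(N,y \right)} = \frac{5 + y}{N}$
$Y{\left(F \right)} = \frac{9}{F^{2}}$ ($Y{\left(F \right)} = \frac{\frac{1}{F} \left(5 + 4\right)}{F} = \frac{\frac{1}{F} 9}{F} = \frac{9 \frac{1}{F}}{F} = \frac{9}{F^{2}}$)
$j = - \frac{11}{2}$ ($j = - \frac{5}{2} + \left(-1 + \frac{9}{36}\right) 4 = - \frac{5}{2} + \left(-1 + 9 \cdot \frac{1}{36}\right) 4 = - \frac{5}{2} + \left(-1 + \frac{1}{4}\right) 4 = - \frac{5}{2} - 3 = - \frac{11}{2} \approx -5.5$)
$- 86 j + C{\left(3 \right)} = \left(-86\right) \left(- \frac{11}{2}\right) + \frac{1}{1 + 3} = 473 + \frac{1}{4} = \frac{1893}{4}$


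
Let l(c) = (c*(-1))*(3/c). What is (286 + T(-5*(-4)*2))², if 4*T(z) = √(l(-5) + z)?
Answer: (1144 + √37)²/16 ≈ 82668.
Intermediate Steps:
l(c) = -3 (l(c) = (-c)*(3/c) = -3)
T(z) = √(-3 + z)/4
(286 + T(-5*(-4)*2))² = (286 + √(-3 - 5*(-4)*2)/4)² = (286 + √(-3 + 20*2)/4)² = (286 + √(-3 + 40)/4)² = (286 + √37/4)²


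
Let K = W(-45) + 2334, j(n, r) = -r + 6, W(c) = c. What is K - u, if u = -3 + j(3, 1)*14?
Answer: 2222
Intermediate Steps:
j(n, r) = 6 - r
u = 67 (u = -3 + (6 - 1*1)*14 = -3 + (6 - 1)*14 = -3 + 5*14 = -3 + 70 = 67)
K = 2289 (K = -45 + 2334 = 2289)
K - u = 2289 - 1*67 = 2289 - 67 = 2222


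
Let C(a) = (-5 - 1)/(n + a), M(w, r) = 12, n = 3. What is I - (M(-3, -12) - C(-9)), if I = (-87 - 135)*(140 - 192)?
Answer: 11533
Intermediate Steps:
I = 11544 (I = -222*(-52) = 11544)
C(a) = -6/(3 + a) (C(a) = (-5 - 1)/(3 + a) = -6/(3 + a))
I - (M(-3, -12) - C(-9)) = 11544 - (12 - (-6)/(3 - 9)) = 11544 - (12 - (-6)/(-6)) = 11544 - (12 - (-6)*(-1)/6) = 11544 - (12 - 1*1) = 11544 - (12 - 1) = 11544 - 1*11 = 11544 - 11 = 11533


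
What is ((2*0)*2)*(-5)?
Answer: 0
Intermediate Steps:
((2*0)*2)*(-5) = (0*2)*(-5) = 0*(-5) = 0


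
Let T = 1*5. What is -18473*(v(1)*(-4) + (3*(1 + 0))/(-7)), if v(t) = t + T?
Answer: 451269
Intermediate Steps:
T = 5
v(t) = 5 + t (v(t) = t + 5 = 5 + t)
-18473*(v(1)*(-4) + (3*(1 + 0))/(-7)) = -18473*((5 + 1)*(-4) + (3*(1 + 0))/(-7)) = -18473*(6*(-4) + (3*1)*(-1/7)) = -18473*(-24 + 3*(-1/7)) = -18473*(-24 - 3/7) = -18473*(-171/7) = 451269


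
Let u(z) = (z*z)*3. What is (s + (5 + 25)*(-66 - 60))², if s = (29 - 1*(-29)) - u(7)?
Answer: 14969161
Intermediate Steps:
u(z) = 3*z² (u(z) = z²*3 = 3*z²)
s = -89 (s = (29 - 1*(-29)) - 3*7² = (29 + 29) - 3*49 = 58 - 1*147 = 58 - 147 = -89)
(s + (5 + 25)*(-66 - 60))² = (-89 + (5 + 25)*(-66 - 60))² = (-89 + 30*(-126))² = (-89 - 3780)² = (-3869)² = 14969161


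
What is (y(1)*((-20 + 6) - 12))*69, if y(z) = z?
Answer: -1794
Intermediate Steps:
(y(1)*((-20 + 6) - 12))*69 = (1*((-20 + 6) - 12))*69 = (1*(-14 - 12))*69 = (1*(-26))*69 = -26*69 = -1794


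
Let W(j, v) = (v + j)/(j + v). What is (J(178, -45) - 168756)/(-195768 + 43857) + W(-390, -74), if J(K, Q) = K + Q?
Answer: 320534/151911 ≈ 2.1100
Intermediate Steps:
W(j, v) = 1 (W(j, v) = (j + v)/(j + v) = 1)
(J(178, -45) - 168756)/(-195768 + 43857) + W(-390, -74) = ((178 - 45) - 168756)/(-195768 + 43857) + 1 = (133 - 168756)/(-151911) + 1 = -168623*(-1/151911) + 1 = 168623/151911 + 1 = 320534/151911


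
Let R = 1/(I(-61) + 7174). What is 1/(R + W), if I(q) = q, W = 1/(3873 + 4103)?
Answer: 56733288/15089 ≈ 3759.9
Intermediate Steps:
W = 1/7976 ≈ 0.00012538
R = 1/7113 (R = 1/(-61 + 7174) = 1/7113 ≈ 0.00014059)
1/(R + W) = 1/(1/7113 + 1/7976) = 1/(15089/56733288) = 56733288/15089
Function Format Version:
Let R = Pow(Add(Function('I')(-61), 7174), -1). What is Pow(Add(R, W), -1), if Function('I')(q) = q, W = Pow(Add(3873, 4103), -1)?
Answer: Rational(56733288, 15089) ≈ 3759.9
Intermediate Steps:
W = Rational(1, 7976) (W = Pow(7976, -1) = Rational(1, 7976) ≈ 0.00012538)
R = Rational(1, 7113) (R = Pow(Add(-61, 7174), -1) = Pow(7113, -1) = Rational(1, 7113) ≈ 0.00014059)
Pow(Add(R, W), -1) = Pow(Add(Rational(1, 7113), Rational(1, 7976)), -1) = Pow(Rational(15089, 56733288), -1) = Rational(56733288, 15089)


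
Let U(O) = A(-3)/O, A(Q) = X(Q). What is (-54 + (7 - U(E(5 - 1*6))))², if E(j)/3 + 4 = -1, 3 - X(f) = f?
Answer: 54289/25 ≈ 2171.6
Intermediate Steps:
X(f) = 3 - f
E(j) = -15 (E(j) = -12 + 3*(-1) = -12 - 3 = -15)
A(Q) = 3 - Q
U(O) = 6/O (U(O) = (3 - 1*(-3))/O = (3 + 3)/O = 6/O)
(-54 + (7 - U(E(5 - 1*6))))² = (-54 + (7 - 6/(-15)))² = (-54 + (7 - 6*(-1)/15))² = (-54 + (7 - 1*(-⅖)))² = (-54 + (7 + ⅖))² = (-54 + 37/5)² = (-233/5)² = 54289/25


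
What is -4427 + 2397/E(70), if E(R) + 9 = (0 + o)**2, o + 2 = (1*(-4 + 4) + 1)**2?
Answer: -37813/8 ≈ -4726.6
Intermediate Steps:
o = -1 (o = -2 + (1*(-4 + 4) + 1)**2 = -2 + (1*0 + 1)**2 = -2 + (0 + 1)**2 = -2 + 1**2 = -2 + 1 = -1)
E(R) = -8 (E(R) = -9 + (0 - 1)**2 = -9 + (-1)**2 = -9 + 1 = -8)
-4427 + 2397/E(70) = -4427 + 2397/(-8) = -4427 + 2397*(-1/8) = -4427 - 2397/8 = -37813/8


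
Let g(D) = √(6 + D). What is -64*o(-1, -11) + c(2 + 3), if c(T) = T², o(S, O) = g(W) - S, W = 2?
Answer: -39 - 128*√2 ≈ -220.02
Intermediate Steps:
o(S, O) = -S + 2*√2 (o(S, O) = √(6 + 2) - S = √8 - S = 2*√2 - S = -S + 2*√2)
-64*o(-1, -11) + c(2 + 3) = -64*(-1*(-1) + 2*√2) + (2 + 3)² = -64*(1 + 2*√2) + 5² = (-64 - 128*√2) + 25 = -39 - 128*√2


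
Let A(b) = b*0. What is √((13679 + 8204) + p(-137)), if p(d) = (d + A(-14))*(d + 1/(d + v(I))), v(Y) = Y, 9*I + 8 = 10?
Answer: √61603973195/1231 ≈ 201.63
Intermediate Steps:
A(b) = 0
I = 2/9 (I = -8/9 + (⅑)*10 = -8/9 + 10/9 = 2/9 ≈ 0.22222)
p(d) = d*(d + 1/(2/9 + d)) (p(d) = (d + 0)*(d + 1/(d + 2/9)) = d*(d + 1/(2/9 + d)))
√((13679 + 8204) + p(-137)) = √((13679 + 8204) - 137*(9 + 2*(-137) + 9*(-137)²)/(2 + 9*(-137))) = √(21883 - 137*(9 - 274 + 9*18769)/(2 - 1233)) = √(21883 - 137*(9 - 274 + 168921)/(-1231)) = √(21883 - 137*(-1/1231)*168656) = √(21883 + 23105872/1231) = √(50043845/1231) = √61603973195/1231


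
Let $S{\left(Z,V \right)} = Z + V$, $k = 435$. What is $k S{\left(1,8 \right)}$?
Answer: $3915$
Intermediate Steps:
$S{\left(Z,V \right)} = V + Z$
$k S{\left(1,8 \right)} = 435 \left(8 + 1\right) = 435 \cdot 9 = 3915$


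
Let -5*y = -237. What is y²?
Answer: 56169/25 ≈ 2246.8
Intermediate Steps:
y = 237/5 (y = -⅕*(-237) = 237/5 ≈ 47.400)
y² = (237/5)² = 56169/25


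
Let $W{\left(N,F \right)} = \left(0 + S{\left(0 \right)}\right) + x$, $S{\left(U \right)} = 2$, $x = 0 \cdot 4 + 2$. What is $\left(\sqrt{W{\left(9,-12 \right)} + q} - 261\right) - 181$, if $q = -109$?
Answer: $-442 + i \sqrt{105} \approx -442.0 + 10.247 i$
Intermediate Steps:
$x = 2$ ($x = 0 + 2 = 2$)
$W{\left(N,F \right)} = 4$ ($W{\left(N,F \right)} = \left(0 + 2\right) + 2 = 2 + 2 = 4$)
$\left(\sqrt{W{\left(9,-12 \right)} + q} - 261\right) - 181 = \left(\sqrt{4 - 109} - 261\right) - 181 = \left(\sqrt{-105} - 261\right) - 181 = \left(i \sqrt{105} - 261\right) - 181 = \left(-261 + i \sqrt{105}\right) - 181 = -442 + i \sqrt{105}$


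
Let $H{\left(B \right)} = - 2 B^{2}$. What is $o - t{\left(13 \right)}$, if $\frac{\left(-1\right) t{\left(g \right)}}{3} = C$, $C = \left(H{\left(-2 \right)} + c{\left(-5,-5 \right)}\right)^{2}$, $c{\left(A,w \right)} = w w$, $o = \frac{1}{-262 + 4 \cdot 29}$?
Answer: $\frac{126581}{146} \approx 866.99$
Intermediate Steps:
$o = - \frac{1}{146}$ ($o = \frac{1}{-262 + 116} = \frac{1}{-146} = - \frac{1}{146} \approx -0.0068493$)
$c{\left(A,w \right)} = w^{2}$
$C = 289$ ($C = \left(- 2 \left(-2\right)^{2} + \left(-5\right)^{2}\right)^{2} = \left(\left(-2\right) 4 + 25\right)^{2} = \left(-8 + 25\right)^{2} = 17^{2} = 289$)
$t{\left(g \right)} = -867$ ($t{\left(g \right)} = \left(-3\right) 289 = -867$)
$o - t{\left(13 \right)} = - \frac{1}{146} - -867 = - \frac{1}{146} + 867 = \frac{126581}{146}$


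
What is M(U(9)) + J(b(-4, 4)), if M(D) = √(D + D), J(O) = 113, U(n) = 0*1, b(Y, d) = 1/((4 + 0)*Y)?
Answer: 113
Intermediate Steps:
b(Y, d) = 1/(4*Y)
U(n) = 0
M(D) = √2*√D (M(D) = √(2*D) = √2*√D)
M(U(9)) + J(b(-4, 4)) = √2*√0 + 113 = √2*0 + 113 = 0 + 113 = 113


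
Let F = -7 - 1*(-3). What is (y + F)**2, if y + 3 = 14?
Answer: 49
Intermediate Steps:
y = 11 (y = -3 + 14 = 11)
F = -4 (F = -7 + 3 = -4)
(y + F)**2 = (11 - 4)**2 = 7**2 = 49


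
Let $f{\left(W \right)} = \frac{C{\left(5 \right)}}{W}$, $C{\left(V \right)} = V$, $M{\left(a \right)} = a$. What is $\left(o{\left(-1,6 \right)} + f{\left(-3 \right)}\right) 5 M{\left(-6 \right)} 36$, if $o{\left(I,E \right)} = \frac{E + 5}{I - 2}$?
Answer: $5760$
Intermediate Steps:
$o{\left(I,E \right)} = \frac{5 + E}{-2 + I}$
$f{\left(W \right)} = \frac{5}{W}$
$\left(o{\left(-1,6 \right)} + f{\left(-3 \right)}\right) 5 M{\left(-6 \right)} 36 = \left(\frac{5 + 6}{-2 - 1} + \frac{5}{-3}\right) 5 \left(-6\right) 36 = \left(\frac{1}{-3} \cdot 11 + 5 \left(- \frac{1}{3}\right)\right) 5 \left(-6\right) 36 = \left(\left(- \frac{1}{3}\right) 11 - \frac{5}{3}\right) 5 \left(-6\right) 36 = \left(- \frac{11}{3} - \frac{5}{3}\right) 5 \left(-6\right) 36 = \left(- \frac{16}{3}\right) 5 \left(-6\right) 36 = \left(- \frac{80}{3}\right) \left(-6\right) 36 = 160 \cdot 36 = 5760$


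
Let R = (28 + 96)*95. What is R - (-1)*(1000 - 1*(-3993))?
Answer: 16773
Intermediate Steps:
R = 11780 (R = 124*95 = 11780)
R - (-1)*(1000 - 1*(-3993)) = 11780 - (-1)*(1000 - 1*(-3993)) = 11780 - (-1)*(1000 + 3993) = 11780 - (-1)*4993 = 11780 - 1*(-4993) = 11780 + 4993 = 16773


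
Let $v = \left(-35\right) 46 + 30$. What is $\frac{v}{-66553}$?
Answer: $\frac{1580}{66553} \approx 0.02374$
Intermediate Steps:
$v = -1580$ ($v = -1610 + 30 = -1580$)
$\frac{v}{-66553} = - \frac{1580}{-66553} = \left(-1580\right) \left(- \frac{1}{66553}\right) = \frac{1580}{66553}$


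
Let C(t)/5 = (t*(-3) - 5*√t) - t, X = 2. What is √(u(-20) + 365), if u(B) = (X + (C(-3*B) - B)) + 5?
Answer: √(-808 - 50*√15) ≈ 31.649*I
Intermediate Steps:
C(t) = -25*√t - 20*t (C(t) = 5*((t*(-3) - 5*√t) - t) = 5*((-3*t - 5*√t) - t) = 5*((-5*√t - 3*t) - t) = 5*(-5*√t - 4*t) = -25*√t - 20*t)
u(B) = 7 + 59*B - 25*√3*√(-B) (u(B) = (2 + ((-25*√3*√(-B) - (-60)*B) - B)) + 5 = (2 + ((-25*√3*√(-B) + 60*B) - B)) + 5 = (2 + ((60*B - 25*√3*√(-B)) - B)) + 5 = (2 + (59*B - 25*√3*√(-B))) + 5 = (2 + 59*B - 25*√3*√(-B)) + 5 = 7 + 59*B - 25*√3*√(-B))
√(u(-20) + 365) = √((7 + 59*(-20) - 25*√3*√(-1*(-20))) + 365) = √((7 - 1180 - 25*√3*√20) + 365) = √((7 - 1180 - 25*√3*2*√5) + 365) = √((7 - 1180 - 50*√15) + 365) = √((-1173 - 50*√15) + 365) = √(-808 - 50*√15)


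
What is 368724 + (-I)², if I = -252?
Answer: 432228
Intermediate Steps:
368724 + (-I)² = 368724 + (-1*(-252))² = 368724 + 252² = 368724 + 63504 = 432228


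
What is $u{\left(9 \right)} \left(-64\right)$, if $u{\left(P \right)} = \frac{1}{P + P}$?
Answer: $- \frac{32}{9} \approx -3.5556$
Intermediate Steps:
$u{\left(P \right)} = \frac{1}{2 P}$
$u{\left(9 \right)} \left(-64\right) = \frac{1}{2 \cdot 9} \left(-64\right) = \frac{1}{2} \cdot \frac{1}{9} \left(-64\right) = \frac{1}{18} \left(-64\right) = - \frac{32}{9}$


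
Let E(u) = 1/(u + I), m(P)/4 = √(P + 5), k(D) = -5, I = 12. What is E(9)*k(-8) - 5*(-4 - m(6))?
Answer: 415/21 + 20*√11 ≈ 86.094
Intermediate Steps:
m(P) = 4*√(5 + P) (m(P) = 4*√(P + 5) = 4*√(5 + P))
E(u) = 1/(12 + u) (E(u) = 1/(u + 12) = 1/(12 + u))
E(9)*k(-8) - 5*(-4 - m(6)) = -5/(12 + 9) - 5*(-4 - 4*√(5 + 6)) = -5/21 - 5*(-4 - 4*√11) = (1/21)*(-5) - 5*(-4 - 4*√11) = -5/21 + (20 + 20*√11) = 415/21 + 20*√11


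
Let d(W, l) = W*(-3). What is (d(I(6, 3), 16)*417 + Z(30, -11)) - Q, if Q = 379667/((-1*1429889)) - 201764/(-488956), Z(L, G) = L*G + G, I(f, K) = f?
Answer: -1371588731859573/174788201471 ≈ -7847.1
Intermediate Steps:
Z(L, G) = G + G*L (Z(L, G) = G*L + G = G + G*L)
d(W, l) = -3*W
Q = 25714916636/174788201471 (Q = 379667/(-1429889) - 201764*(-1/488956) = 379667*(-1/1429889) + 50441/122239 = -379667/1429889 + 50441/122239 = 25714916636/174788201471 ≈ 0.14712)
(d(I(6, 3), 16)*417 + Z(30, -11)) - Q = (-3*6*417 - 11*(1 + 30)) - 1*25714916636/174788201471 = (-18*417 - 11*31) - 25714916636/174788201471 = (-7506 - 341) - 25714916636/174788201471 = -7847 - 25714916636/174788201471 = -1371588731859573/174788201471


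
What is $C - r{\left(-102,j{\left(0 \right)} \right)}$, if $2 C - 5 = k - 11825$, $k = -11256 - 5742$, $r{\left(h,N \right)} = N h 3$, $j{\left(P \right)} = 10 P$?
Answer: $-14409$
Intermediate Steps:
$r{\left(h,N \right)} = 3 N h$
$k = -16998$ ($k = -11256 - 5742 = -16998$)
$C = -14409$ ($C = \frac{5}{2} + \frac{-16998 - 11825}{2} = \frac{5}{2} + \frac{1}{2} \left(-28823\right) = \frac{5}{2} - \frac{28823}{2} = -14409$)
$C - r{\left(-102,j{\left(0 \right)} \right)} = -14409 - 3 \cdot 10 \cdot 0 \left(-102\right) = -14409 - 3 \cdot 0 \left(-102\right) = -14409 - 0 = -14409 + 0 = -14409$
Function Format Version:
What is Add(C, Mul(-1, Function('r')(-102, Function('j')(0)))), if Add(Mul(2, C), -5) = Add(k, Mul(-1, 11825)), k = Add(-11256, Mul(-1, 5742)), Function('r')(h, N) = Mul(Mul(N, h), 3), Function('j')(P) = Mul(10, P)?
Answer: -14409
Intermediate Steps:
Function('r')(h, N) = Mul(3, N, h)
k = -16998 (k = Add(-11256, -5742) = -16998)
C = -14409 (C = Add(Rational(5, 2), Mul(Rational(1, 2), Add(-16998, Mul(-1, 11825)))) = Add(Rational(5, 2), Mul(Rational(1, 2), Add(-16998, -11825))) = Add(Rational(5, 2), Mul(Rational(1, 2), -28823)) = Add(Rational(5, 2), Rational(-28823, 2)) = -14409)
Add(C, Mul(-1, Function('r')(-102, Function('j')(0)))) = Add(-14409, Mul(-1, Mul(3, Mul(10, 0), -102))) = Add(-14409, Mul(-1, Mul(3, 0, -102))) = Add(-14409, Mul(-1, 0)) = Add(-14409, 0) = -14409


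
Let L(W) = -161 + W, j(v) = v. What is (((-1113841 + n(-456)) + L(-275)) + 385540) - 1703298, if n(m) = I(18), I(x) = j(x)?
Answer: -2432017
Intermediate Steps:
I(x) = x
n(m) = 18
(((-1113841 + n(-456)) + L(-275)) + 385540) - 1703298 = (((-1113841 + 18) + (-161 - 275)) + 385540) - 1703298 = ((-1113823 - 436) + 385540) - 1703298 = (-1114259 + 385540) - 1703298 = -728719 - 1703298 = -2432017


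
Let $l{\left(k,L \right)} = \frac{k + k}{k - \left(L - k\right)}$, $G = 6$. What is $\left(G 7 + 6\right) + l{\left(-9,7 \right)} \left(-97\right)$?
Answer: $- \frac{546}{25} \approx -21.84$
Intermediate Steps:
$l{\left(k,L \right)} = \frac{2 k}{- L + 2 k}$
$\left(G 7 + 6\right) + l{\left(-9,7 \right)} \left(-97\right) = \left(6 \cdot 7 + 6\right) + 2 \left(-9\right) \frac{1}{\left(-1\right) 7 + 2 \left(-9\right)} \left(-97\right) = \left(42 + 6\right) + 2 \left(-9\right) \frac{1}{-7 - 18} \left(-97\right) = 48 + 2 \left(-9\right) \frac{1}{-25} \left(-97\right) = 48 + 2 \left(-9\right) \left(- \frac{1}{25}\right) \left(-97\right) = 48 + \frac{18}{25} \left(-97\right) = 48 - \frac{1746}{25} = - \frac{546}{25}$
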